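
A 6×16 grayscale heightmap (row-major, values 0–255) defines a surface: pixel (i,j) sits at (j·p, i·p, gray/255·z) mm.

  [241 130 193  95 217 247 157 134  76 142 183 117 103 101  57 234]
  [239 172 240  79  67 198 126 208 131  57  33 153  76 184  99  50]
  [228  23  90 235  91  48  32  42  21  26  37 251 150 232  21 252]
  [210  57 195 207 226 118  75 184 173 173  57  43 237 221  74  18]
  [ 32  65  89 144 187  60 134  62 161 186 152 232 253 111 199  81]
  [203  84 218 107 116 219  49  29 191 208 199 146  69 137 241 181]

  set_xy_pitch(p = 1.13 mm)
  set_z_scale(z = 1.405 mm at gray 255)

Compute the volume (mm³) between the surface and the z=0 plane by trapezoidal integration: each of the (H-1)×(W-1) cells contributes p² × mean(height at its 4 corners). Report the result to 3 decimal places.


height_mm = gray/255 × 1.405; cell vol = 1.13² × mean(4 corners)
unit = 1.13² × 1.405 / (4×255) = 0.00175887 mm³ per gray-sum
row 0: Σ corner-gray over 15 cells = 8314  → 14.6232
row 1: Σ corner-gray over 15 cells = 7013  → 12.3349
row 2: Σ corner-gray over 15 cells = 7386  → 12.9910
row 3: Σ corner-gray over 15 cells = 8491  → 14.9345
row 4: Σ corner-gray over 15 cells = 8593  → 15.1139
Σ rows: total corner-gray = 39797  → 69.9976 mm³

69.998


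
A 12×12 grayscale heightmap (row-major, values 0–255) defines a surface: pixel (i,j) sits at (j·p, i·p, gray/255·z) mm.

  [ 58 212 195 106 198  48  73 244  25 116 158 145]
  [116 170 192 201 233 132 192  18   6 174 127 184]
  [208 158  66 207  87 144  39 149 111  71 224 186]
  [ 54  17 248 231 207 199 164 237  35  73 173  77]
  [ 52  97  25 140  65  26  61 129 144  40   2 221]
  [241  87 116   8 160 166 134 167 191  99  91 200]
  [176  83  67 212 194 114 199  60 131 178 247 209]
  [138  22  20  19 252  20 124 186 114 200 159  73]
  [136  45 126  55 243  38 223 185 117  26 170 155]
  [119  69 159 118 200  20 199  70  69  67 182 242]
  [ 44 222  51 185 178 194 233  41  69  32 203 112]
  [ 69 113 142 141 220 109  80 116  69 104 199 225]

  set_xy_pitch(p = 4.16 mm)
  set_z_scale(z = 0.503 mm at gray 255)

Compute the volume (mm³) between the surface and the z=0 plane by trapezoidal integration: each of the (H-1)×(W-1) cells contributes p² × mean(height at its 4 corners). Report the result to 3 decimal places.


530.911

height_mm = gray/255 × 0.503; cell vol = 4.16² × mean(4 corners)
unit = 4.16² × 0.503 / (4×255) = 0.00853404 mm³ per gray-sum
row 0: Σ corner-gray over 11 cells = 6143  → 52.4246
row 1: Σ corner-gray over 11 cells = 6096  → 52.0235
row 2: Σ corner-gray over 11 cells = 6205  → 52.9537
row 3: Σ corner-gray over 11 cells = 5030  → 42.9262
row 4: Σ corner-gray over 11 cells = 4610  → 39.3419
row 5: Σ corner-gray over 11 cells = 6234  → 53.2012
row 6: Σ corner-gray over 11 cells = 5798  → 49.4803
row 7: Σ corner-gray over 11 cells = 5190  → 44.2916
row 8: Σ corner-gray over 11 cells = 5414  → 46.2033
row 9: Σ corner-gray over 11 cells = 5639  → 48.1234
row 10: Σ corner-gray over 11 cells = 5852  → 49.9412
Σ rows: total corner-gray = 62211  → 530.9109 mm³


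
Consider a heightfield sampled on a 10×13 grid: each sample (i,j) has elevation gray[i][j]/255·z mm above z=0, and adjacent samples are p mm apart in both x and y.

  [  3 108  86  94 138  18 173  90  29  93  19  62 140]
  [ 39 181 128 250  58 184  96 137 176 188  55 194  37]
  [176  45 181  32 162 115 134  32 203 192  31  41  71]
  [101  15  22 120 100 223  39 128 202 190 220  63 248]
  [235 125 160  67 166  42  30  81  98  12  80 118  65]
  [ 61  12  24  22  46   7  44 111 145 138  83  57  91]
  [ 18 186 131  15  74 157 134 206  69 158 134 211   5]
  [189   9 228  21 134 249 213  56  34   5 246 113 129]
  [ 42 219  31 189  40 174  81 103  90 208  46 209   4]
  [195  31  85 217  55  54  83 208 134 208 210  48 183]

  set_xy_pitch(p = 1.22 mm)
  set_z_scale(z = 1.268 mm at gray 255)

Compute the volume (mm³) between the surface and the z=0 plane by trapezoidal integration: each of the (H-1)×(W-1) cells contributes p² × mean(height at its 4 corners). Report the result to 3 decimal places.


88.705

height_mm = gray/255 × 1.268; cell vol = 1.22² × mean(4 corners)
unit = 1.22² × 1.268 / (4×255) = 0.00185029 mm³ per gray-sum
row 0: Σ corner-gray over 12 cells = 5333  → 9.8676
row 1: Σ corner-gray over 12 cells = 5953  → 11.0147
row 2: Σ corner-gray over 12 cells = 5576  → 10.3172
row 3: Σ corner-gray over 12 cells = 5251  → 9.7158
row 4: Σ corner-gray over 12 cells = 3788  → 7.0089
row 5: Σ corner-gray over 12 cells = 4503  → 8.3318
row 6: Σ corner-gray over 12 cells = 5907  → 10.9296
row 7: Σ corner-gray over 12 cells = 5760  → 10.6576
row 8: Σ corner-gray over 12 cells = 5870  → 10.8612
Σ rows: total corner-gray = 47941  → 88.7045 mm³


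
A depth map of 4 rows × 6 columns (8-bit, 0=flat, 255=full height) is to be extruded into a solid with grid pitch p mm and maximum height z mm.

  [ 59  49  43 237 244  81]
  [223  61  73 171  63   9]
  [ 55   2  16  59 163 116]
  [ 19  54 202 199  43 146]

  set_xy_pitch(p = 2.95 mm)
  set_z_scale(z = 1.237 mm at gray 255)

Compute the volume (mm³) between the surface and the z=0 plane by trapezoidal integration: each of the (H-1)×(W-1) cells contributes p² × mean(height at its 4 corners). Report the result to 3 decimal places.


height_mm = gray/255 × 1.237; cell vol = 2.95² × mean(4 corners)
unit = 2.95² × 1.237 / (4×255) = 0.0105539 mm³ per gray-sum
row 0: Σ corner-gray over 5 cells = 2254  → 23.7885
row 1: Σ corner-gray over 5 cells = 1619  → 17.0868
row 2: Σ corner-gray over 5 cells = 1812  → 19.1237
Σ rows: total corner-gray = 5685  → 59.9990 mm³

59.999


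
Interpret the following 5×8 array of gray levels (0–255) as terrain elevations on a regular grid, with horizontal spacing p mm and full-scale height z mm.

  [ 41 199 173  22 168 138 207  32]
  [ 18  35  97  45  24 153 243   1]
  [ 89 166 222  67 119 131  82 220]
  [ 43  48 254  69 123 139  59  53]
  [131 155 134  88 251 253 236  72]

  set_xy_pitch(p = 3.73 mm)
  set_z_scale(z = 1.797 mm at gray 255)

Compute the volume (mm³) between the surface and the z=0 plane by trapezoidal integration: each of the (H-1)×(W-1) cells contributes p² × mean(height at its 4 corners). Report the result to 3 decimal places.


height_mm = gray/255 × 1.797; cell vol = 3.73² × mean(4 corners)
unit = 3.73² × 1.797 / (4×255) = 0.0245113 mm³ per gray-sum
row 0: Σ corner-gray over 7 cells = 3100  → 75.9849
row 1: Σ corner-gray over 7 cells = 3096  → 75.8868
row 2: Σ corner-gray over 7 cells = 3363  → 82.4314
row 3: Σ corner-gray over 7 cells = 3917  → 96.0106
Σ rows: total corner-gray = 13476  → 330.3137 mm³

330.314


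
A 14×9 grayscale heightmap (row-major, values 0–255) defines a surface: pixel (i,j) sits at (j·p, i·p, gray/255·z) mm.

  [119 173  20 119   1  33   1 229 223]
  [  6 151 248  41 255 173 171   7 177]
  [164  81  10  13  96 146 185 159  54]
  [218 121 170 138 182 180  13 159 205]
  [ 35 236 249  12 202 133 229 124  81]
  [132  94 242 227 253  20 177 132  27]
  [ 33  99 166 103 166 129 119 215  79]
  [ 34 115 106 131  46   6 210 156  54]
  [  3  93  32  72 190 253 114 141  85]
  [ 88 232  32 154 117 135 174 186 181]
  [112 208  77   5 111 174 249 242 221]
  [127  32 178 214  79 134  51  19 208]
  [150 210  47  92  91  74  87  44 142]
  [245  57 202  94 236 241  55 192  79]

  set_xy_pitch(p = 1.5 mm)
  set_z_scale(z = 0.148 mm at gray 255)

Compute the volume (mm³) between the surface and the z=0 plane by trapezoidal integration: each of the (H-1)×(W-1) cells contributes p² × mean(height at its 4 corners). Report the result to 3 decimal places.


17.551

height_mm = gray/255 × 0.148; cell vol = 1.5² × mean(4 corners)
unit = 1.5² × 0.148 / (4×255) = 0.000326471 mm³ per gray-sum
row 0: Σ corner-gray over 8 cells = 3769  → 1.2305
row 1: Σ corner-gray over 8 cells = 3873  → 1.2644
row 2: Σ corner-gray over 8 cells = 3947  → 1.2886
row 3: Σ corner-gray over 8 cells = 4835  → 1.5785
row 4: Σ corner-gray over 8 cells = 4935  → 1.6111
row 5: Σ corner-gray over 8 cells = 4555  → 1.4871
row 6: Σ corner-gray over 8 cells = 3734  → 1.2190
row 7: Σ corner-gray over 8 cells = 3506  → 1.1446
row 8: Σ corner-gray over 8 cells = 4207  → 1.3735
row 9: Σ corner-gray over 8 cells = 4794  → 1.5651
row 10: Σ corner-gray over 8 cells = 4214  → 1.3757
row 11: Σ corner-gray over 8 cells = 3331  → 1.0875
row 12: Σ corner-gray over 8 cells = 4060  → 1.3255
Σ rows: total corner-gray = 53760  → 17.5511 mm³


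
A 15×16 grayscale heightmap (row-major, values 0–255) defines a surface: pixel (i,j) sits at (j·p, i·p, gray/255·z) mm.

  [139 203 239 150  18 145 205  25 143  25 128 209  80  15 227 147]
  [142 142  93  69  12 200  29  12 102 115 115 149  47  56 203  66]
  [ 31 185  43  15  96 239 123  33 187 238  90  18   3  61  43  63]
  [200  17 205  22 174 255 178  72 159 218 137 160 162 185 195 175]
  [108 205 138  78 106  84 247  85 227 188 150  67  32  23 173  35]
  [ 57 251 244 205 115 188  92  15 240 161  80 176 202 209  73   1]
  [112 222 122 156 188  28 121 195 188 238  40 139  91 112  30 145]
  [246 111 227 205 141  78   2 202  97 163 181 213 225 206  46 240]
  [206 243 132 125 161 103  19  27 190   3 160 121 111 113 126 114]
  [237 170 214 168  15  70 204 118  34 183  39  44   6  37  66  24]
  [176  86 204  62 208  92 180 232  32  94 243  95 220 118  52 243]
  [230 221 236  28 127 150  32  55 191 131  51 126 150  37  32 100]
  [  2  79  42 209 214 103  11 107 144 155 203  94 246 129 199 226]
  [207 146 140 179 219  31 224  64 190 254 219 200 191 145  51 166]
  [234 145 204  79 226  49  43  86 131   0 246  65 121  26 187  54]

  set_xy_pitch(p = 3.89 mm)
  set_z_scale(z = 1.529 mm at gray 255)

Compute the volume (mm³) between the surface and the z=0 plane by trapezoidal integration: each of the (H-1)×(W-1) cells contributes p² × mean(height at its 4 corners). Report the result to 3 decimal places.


2466.357

height_mm = gray/255 × 1.529; cell vol = 3.89² × mean(4 corners)
unit = 3.89² × 1.529 / (4×255) = 0.0226833 mm³ per gray-sum
row 0: Σ corner-gray over 15 cells = 6806  → 154.3826
row 1: Σ corner-gray over 15 cells = 5738  → 130.1569
row 2: Σ corner-gray over 15 cells = 7495  → 170.0114
row 3: Σ corner-gray over 15 cells = 8402  → 190.5852
row 4: Σ corner-gray over 15 cells = 8309  → 188.4757
row 5: Σ corner-gray over 15 cells = 8557  → 194.1011
row 6: Σ corner-gray over 15 cells = 8677  → 196.8231
row 7: Σ corner-gray over 15 cells = 8268  → 187.5456
row 8: Σ corner-gray over 15 cells = 6585  → 149.3696
row 9: Σ corner-gray over 15 cells = 7252  → 164.4994
row 10: Σ corner-gray over 15 cells = 7719  → 175.0925
row 11: Σ corner-gray over 15 cells = 7562  → 171.5312
row 12: Σ corner-gray over 15 cells = 8977  → 203.6281
row 13: Σ corner-gray over 15 cells = 8383  → 190.1542
Σ rows: total corner-gray = 108730  → 2466.3568 mm³


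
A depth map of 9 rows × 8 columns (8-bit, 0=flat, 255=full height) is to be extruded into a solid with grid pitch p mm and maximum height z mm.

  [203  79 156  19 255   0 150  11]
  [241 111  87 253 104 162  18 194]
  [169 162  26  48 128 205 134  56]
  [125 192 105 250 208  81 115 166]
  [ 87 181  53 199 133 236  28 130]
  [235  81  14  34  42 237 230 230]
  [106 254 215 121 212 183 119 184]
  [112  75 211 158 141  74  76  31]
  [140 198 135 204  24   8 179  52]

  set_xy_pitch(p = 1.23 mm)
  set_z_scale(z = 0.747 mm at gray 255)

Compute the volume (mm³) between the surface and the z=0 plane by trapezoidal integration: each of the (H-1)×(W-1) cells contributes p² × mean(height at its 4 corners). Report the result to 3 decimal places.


33.390

height_mm = gray/255 × 0.747; cell vol = 1.23² × mean(4 corners)
unit = 1.23² × 0.747 / (4×255) = 0.00110798 mm³ per gray-sum
row 0: Σ corner-gray over 7 cells = 3437  → 3.8081
row 1: Σ corner-gray over 7 cells = 3536  → 3.9178
row 2: Σ corner-gray over 7 cells = 3824  → 4.2369
row 3: Σ corner-gray over 7 cells = 4070  → 4.5095
row 4: Σ corner-gray over 7 cells = 3618  → 4.0087
row 5: Σ corner-gray over 7 cells = 4239  → 4.6967
row 6: Σ corner-gray over 7 cells = 4111  → 4.5549
row 7: Σ corner-gray over 7 cells = 3301  → 3.6574
Σ rows: total corner-gray = 30136  → 33.3900 mm³


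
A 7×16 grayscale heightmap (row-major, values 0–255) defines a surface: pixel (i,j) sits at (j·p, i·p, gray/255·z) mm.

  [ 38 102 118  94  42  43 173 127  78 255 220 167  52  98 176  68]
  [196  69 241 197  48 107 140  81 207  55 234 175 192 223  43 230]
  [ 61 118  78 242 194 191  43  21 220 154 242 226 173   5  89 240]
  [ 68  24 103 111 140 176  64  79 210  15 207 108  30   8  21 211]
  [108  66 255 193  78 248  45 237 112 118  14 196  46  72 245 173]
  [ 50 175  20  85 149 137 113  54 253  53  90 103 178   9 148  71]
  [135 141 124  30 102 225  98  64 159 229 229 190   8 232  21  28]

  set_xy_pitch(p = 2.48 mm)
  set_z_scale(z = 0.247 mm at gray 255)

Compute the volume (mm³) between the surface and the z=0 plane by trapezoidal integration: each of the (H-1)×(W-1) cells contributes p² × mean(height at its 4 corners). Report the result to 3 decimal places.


67.711

height_mm = gray/255 × 0.247; cell vol = 2.48² × mean(4 corners)
unit = 2.48² × 0.247 / (4×255) = 0.00148936 mm³ per gray-sum
row 0: Σ corner-gray over 15 cells = 8046  → 11.9834
row 1: Σ corner-gray over 15 cells = 8743  → 13.0215
row 2: Σ corner-gray over 15 cells = 7164  → 10.6698
row 3: Σ corner-gray over 15 cells = 7002  → 10.4285
row 4: Σ corner-gray over 15 cells = 7386  → 11.0004
row 5: Σ corner-gray over 15 cells = 7122  → 10.6072
Σ rows: total corner-gray = 45463  → 67.7108 mm³


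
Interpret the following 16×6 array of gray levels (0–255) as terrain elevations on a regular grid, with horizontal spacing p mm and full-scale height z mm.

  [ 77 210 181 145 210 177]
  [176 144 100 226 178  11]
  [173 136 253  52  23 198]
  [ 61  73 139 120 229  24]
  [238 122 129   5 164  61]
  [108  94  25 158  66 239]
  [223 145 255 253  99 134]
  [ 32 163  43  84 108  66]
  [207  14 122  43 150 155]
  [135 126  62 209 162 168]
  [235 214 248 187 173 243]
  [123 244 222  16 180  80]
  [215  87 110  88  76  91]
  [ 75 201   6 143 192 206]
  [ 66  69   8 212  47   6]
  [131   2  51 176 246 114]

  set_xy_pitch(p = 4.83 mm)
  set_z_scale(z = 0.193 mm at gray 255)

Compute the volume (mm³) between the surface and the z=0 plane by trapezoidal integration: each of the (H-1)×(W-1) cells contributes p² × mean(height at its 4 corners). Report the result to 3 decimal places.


173.156

height_mm = gray/255 × 0.193; cell vol = 4.83² × mean(4 corners)
unit = 4.83² × 0.193 / (4×255) = 0.00441419 mm³ per gray-sum
row 0: Σ corner-gray over 5 cells = 3229  → 14.2534
row 1: Σ corner-gray over 5 cells = 2782  → 12.2803
row 2: Σ corner-gray over 5 cells = 2506  → 11.0620
row 3: Σ corner-gray over 5 cells = 2346  → 10.3557
row 4: Σ corner-gray over 5 cells = 2172  → 9.5876
row 5: Σ corner-gray over 5 cells = 2894  → 12.7747
row 6: Σ corner-gray over 5 cells = 2755  → 12.1611
row 7: Σ corner-gray over 5 cells = 1914  → 8.4488
row 8: Σ corner-gray over 5 cells = 2441  → 10.7750
row 9: Σ corner-gray over 5 cells = 3543  → 15.6395
row 10: Σ corner-gray over 5 cells = 3649  → 16.1074
row 11: Σ corner-gray over 5 cells = 2555  → 11.2783
row 12: Σ corner-gray over 5 cells = 2393  → 10.5632
row 13: Σ corner-gray over 5 cells = 2109  → 9.3095
row 14: Σ corner-gray over 5 cells = 1939  → 8.5591
Σ rows: total corner-gray = 39227  → 173.1556 mm³


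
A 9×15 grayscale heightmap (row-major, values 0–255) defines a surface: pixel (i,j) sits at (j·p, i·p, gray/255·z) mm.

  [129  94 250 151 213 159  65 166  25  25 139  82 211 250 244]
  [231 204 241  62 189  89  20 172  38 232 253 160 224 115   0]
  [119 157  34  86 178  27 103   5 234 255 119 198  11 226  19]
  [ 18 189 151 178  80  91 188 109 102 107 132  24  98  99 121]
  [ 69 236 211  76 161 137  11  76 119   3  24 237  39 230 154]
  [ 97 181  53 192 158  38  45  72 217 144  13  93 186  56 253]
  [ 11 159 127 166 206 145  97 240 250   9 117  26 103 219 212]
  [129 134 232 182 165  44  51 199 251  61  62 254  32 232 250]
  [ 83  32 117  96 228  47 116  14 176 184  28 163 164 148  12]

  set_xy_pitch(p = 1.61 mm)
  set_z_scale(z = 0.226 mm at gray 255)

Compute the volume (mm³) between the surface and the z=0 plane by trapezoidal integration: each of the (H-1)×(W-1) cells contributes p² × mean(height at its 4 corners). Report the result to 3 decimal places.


height_mm = gray/255 × 0.226; cell vol = 1.61² × mean(4 corners)
unit = 1.61² × 0.226 / (4×255) = 0.000574328 mm³ per gray-sum
row 0: Σ corner-gray over 14 cells = 8262  → 4.7451
row 1: Σ corner-gray over 14 cells = 7633  → 4.3838
row 2: Σ corner-gray over 14 cells = 6639  → 3.8130
row 3: Σ corner-gray over 14 cells = 6578  → 3.7779
row 4: Σ corner-gray over 14 cells = 6589  → 3.7842
row 5: Σ corner-gray over 14 cells = 7197  → 4.1334
row 6: Σ corner-gray over 14 cells = 8128  → 4.6681
row 7: Σ corner-gray over 14 cells = 7298  → 4.1914
Σ rows: total corner-gray = 58324  → 33.4971 mm³

33.497


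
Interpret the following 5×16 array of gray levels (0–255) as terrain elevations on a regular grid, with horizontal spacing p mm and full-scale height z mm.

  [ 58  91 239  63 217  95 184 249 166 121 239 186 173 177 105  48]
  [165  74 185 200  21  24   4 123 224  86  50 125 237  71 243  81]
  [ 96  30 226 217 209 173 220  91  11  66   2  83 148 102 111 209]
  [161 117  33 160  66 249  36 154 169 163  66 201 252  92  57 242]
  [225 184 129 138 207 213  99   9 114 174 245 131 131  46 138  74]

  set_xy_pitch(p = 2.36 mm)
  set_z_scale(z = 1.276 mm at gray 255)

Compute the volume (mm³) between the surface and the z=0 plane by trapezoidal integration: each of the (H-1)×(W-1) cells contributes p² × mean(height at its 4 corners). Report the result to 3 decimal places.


219.635

height_mm = gray/255 × 1.276; cell vol = 2.36² × mean(4 corners)
unit = 2.36² × 1.276 / (4×255) = 0.00696746 mm³ per gray-sum
row 0: Σ corner-gray over 15 cells = 8296  → 57.8021
row 1: Σ corner-gray over 15 cells = 7263  → 50.6047
row 2: Σ corner-gray over 15 cells = 7716  → 53.7609
row 3: Σ corner-gray over 15 cells = 8248  → 57.4676
Σ rows: total corner-gray = 31523  → 219.6353 mm³


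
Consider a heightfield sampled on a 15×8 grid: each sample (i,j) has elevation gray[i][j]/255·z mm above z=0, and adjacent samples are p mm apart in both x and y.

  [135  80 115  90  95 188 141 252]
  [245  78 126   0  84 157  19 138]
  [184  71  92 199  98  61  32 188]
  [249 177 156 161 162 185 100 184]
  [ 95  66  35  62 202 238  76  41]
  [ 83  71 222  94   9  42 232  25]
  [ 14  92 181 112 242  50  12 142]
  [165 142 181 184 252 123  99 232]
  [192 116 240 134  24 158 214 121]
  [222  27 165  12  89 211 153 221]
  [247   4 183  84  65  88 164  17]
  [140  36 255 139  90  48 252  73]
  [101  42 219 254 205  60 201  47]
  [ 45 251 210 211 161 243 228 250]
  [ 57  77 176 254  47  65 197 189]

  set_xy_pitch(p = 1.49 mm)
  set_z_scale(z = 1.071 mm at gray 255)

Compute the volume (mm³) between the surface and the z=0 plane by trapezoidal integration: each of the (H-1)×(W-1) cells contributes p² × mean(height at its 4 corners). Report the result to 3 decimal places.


120.884

height_mm = gray/255 × 1.071; cell vol = 1.49² × mean(4 corners)
unit = 1.49² × 1.071 / (4×255) = 0.0023311 mm³ per gray-sum
row 0: Σ corner-gray over 7 cells = 3116  → 7.2637
row 1: Σ corner-gray over 7 cells = 2789  → 6.5015
row 2: Σ corner-gray over 7 cells = 3793  → 8.8419
row 3: Σ corner-gray over 7 cells = 3809  → 8.8792
row 4: Σ corner-gray over 7 cells = 2942  → 6.8581
row 5: Σ corner-gray over 7 cells = 2982  → 6.9514
row 6: Σ corner-gray over 7 cells = 3893  → 9.0750
row 7: Σ corner-gray over 7 cells = 4444  → 10.3594
row 8: Σ corner-gray over 7 cells = 3842  → 8.9561
row 9: Σ corner-gray over 7 cells = 3197  → 7.4525
row 10: Σ corner-gray over 7 cells = 3293  → 7.6763
row 11: Σ corner-gray over 7 cells = 3963  → 9.2382
row 12: Σ corner-gray over 7 cells = 5013  → 11.6858
row 13: Σ corner-gray over 7 cells = 4781  → 11.1450
Σ rows: total corner-gray = 51857  → 120.8841 mm³


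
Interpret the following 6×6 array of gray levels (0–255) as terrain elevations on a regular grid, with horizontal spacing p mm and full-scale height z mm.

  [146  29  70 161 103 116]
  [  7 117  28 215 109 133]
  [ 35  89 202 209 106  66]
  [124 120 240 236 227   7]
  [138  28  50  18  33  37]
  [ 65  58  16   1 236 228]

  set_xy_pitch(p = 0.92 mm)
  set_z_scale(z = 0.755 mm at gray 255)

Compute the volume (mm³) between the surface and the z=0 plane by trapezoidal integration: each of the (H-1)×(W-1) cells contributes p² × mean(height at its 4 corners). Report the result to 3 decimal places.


height_mm = gray/255 × 0.755; cell vol = 0.92² × mean(4 corners)
unit = 0.92² × 0.755 / (4×255) = 0.000626502 mm³ per gray-sum
row 0: Σ corner-gray over 5 cells = 2066  → 1.2944
row 1: Σ corner-gray over 5 cells = 2391  → 1.4980
row 2: Σ corner-gray over 5 cells = 3090  → 1.9359
row 3: Σ corner-gray over 5 cells = 2210  → 1.3846
row 4: Σ corner-gray over 5 cells = 1348  → 0.8445
Σ rows: total corner-gray = 11105  → 6.9573 mm³

6.957


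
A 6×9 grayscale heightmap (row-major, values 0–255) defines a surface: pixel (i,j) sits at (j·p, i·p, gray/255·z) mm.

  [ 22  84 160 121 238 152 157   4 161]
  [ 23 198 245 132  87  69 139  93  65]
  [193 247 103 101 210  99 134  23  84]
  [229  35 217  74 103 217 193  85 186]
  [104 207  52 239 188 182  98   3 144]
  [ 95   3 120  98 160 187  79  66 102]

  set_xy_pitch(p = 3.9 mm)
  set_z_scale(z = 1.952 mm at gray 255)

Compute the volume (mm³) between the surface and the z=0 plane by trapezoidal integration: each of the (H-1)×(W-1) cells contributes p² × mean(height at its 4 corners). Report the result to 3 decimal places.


605.034

height_mm = gray/255 × 1.952; cell vol = 3.9² × mean(4 corners)
unit = 3.9² × 1.952 / (4×255) = 0.0291078 mm³ per gray-sum
row 0: Σ corner-gray over 8 cells = 4029  → 117.2752
row 1: Σ corner-gray over 8 cells = 4125  → 120.0695
row 2: Σ corner-gray over 8 cells = 4374  → 127.3174
row 3: Σ corner-gray over 8 cells = 4449  → 129.5004
row 4: Σ corner-gray over 8 cells = 3809  → 110.8715
Σ rows: total corner-gray = 20786  → 605.0340 mm³


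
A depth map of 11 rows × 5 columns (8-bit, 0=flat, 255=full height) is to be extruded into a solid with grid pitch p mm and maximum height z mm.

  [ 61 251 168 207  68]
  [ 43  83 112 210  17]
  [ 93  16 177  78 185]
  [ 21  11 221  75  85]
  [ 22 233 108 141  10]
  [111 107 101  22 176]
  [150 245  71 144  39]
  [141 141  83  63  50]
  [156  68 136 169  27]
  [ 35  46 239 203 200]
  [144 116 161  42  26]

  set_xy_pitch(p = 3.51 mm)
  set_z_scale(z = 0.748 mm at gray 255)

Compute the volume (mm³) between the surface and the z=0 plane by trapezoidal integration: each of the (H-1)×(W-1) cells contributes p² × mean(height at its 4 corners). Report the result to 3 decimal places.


height_mm = gray/255 × 0.748; cell vol = 3.51² × mean(4 corners)
unit = 3.51² × 0.748 / (4×255) = 0.00903474 mm³ per gray-sum
row 0: Σ corner-gray over 4 cells = 2251  → 20.3372
row 1: Σ corner-gray over 4 cells = 1690  → 15.2687
row 2: Σ corner-gray over 4 cells = 1540  → 13.9135
row 3: Σ corner-gray over 4 cells = 1716  → 15.5036
row 4: Σ corner-gray over 4 cells = 1743  → 15.7476
row 5: Σ corner-gray over 4 cells = 1856  → 16.7685
row 6: Σ corner-gray over 4 cells = 1874  → 16.9311
row 7: Σ corner-gray over 4 cells = 1694  → 15.3048
row 8: Σ corner-gray over 4 cells = 2140  → 19.3343
row 9: Σ corner-gray over 4 cells = 2019  → 18.2411
Σ rows: total corner-gray = 18523  → 167.3505 mm³

167.350


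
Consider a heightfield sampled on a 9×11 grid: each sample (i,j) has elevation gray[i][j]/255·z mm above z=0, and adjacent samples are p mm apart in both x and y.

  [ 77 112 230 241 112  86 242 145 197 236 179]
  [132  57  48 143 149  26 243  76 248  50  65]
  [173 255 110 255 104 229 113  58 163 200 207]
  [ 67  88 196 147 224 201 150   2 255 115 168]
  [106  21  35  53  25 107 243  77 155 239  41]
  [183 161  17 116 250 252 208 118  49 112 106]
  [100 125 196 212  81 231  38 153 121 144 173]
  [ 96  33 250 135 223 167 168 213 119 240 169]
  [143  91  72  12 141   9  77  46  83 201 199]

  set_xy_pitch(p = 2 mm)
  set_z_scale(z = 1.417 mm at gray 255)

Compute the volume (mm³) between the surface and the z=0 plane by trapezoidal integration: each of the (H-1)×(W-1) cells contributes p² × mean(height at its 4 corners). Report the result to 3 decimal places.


height_mm = gray/255 × 1.417; cell vol = 2² × mean(4 corners)
unit = 2² × 1.417 / (4×255) = 0.00555686 mm³ per gray-sum
row 0: Σ corner-gray over 10 cells = 5735  → 31.8686
row 1: Σ corner-gray over 10 cells = 5631  → 31.2907
row 2: Σ corner-gray over 10 cells = 6345  → 35.2583
row 3: Σ corner-gray over 10 cells = 5048  → 28.0510
row 4: Σ corner-gray over 10 cells = 4912  → 27.2953
row 5: Σ corner-gray over 10 cells = 5730  → 31.8408
row 6: Σ corner-gray over 10 cells = 6236  → 34.6526
row 7: Σ corner-gray over 10 cells = 5167  → 28.7123
Σ rows: total corner-gray = 44804  → 248.9697 mm³

248.970


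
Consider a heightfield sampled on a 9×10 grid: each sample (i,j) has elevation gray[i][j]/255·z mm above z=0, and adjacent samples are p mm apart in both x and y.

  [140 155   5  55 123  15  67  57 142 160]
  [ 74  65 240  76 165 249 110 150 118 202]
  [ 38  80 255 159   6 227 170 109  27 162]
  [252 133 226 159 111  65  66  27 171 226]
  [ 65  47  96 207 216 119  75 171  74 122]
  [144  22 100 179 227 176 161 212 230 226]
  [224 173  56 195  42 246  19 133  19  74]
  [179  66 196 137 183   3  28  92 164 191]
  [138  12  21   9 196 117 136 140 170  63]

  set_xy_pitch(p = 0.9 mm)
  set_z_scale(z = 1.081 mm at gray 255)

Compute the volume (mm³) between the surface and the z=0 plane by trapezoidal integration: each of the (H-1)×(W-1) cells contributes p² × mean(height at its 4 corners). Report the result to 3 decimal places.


31.428

height_mm = gray/255 × 1.081; cell vol = 0.9² × mean(4 corners)
unit = 0.9² × 1.081 / (4×255) = 0.000858441 mm³ per gray-sum
row 0: Σ corner-gray over 9 cells = 4160  → 3.5711
row 1: Σ corner-gray over 9 cells = 4888  → 4.1961
row 2: Σ corner-gray over 9 cells = 4660  → 4.0003
row 3: Σ corner-gray over 9 cells = 4591  → 3.9411
row 4: Σ corner-gray over 9 cells = 5181  → 4.4476
row 5: Σ corner-gray over 9 cells = 5048  → 4.3334
row 6: Σ corner-gray over 9 cells = 4172  → 3.5814
row 7: Σ corner-gray over 9 cells = 3911  → 3.3574
Σ rows: total corner-gray = 36611  → 31.4284 mm³


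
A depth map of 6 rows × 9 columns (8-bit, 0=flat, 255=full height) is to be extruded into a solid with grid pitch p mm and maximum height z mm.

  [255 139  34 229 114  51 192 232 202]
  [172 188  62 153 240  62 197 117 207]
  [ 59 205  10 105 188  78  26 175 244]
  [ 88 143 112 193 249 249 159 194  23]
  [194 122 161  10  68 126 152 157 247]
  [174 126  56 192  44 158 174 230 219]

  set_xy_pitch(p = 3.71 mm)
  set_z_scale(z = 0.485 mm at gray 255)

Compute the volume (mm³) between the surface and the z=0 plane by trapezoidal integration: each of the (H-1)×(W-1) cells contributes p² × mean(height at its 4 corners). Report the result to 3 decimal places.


height_mm = gray/255 × 0.485; cell vol = 3.71² × mean(4 corners)
unit = 3.71² × 0.485 / (4×255) = 0.00654469 mm³ per gray-sum
row 0: Σ corner-gray over 8 cells = 4856  → 31.7810
row 1: Σ corner-gray over 8 cells = 4294  → 28.1029
row 2: Σ corner-gray over 8 cells = 4586  → 30.0140
row 3: Σ corner-gray over 8 cells = 4742  → 31.0349
row 4: Σ corner-gray over 8 cells = 4386  → 28.7050
Σ rows: total corner-gray = 22864  → 149.6379 mm³

149.638


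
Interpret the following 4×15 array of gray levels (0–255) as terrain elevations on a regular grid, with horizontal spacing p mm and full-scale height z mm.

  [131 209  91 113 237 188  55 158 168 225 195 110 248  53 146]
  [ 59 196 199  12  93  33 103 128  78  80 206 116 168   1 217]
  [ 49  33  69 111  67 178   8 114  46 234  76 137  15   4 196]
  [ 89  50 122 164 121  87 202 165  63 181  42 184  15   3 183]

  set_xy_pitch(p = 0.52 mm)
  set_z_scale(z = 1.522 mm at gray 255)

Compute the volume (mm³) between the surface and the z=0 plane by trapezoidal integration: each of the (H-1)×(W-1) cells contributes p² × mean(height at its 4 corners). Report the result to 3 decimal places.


7.468

height_mm = gray/255 × 1.522; cell vol = 0.52² × mean(4 corners)
unit = 0.52² × 1.522 / (4×255) = 0.000403479 mm³ per gray-sum
row 0: Σ corner-gray over 14 cells = 7479  → 3.0176
row 1: Σ corner-gray over 14 cells = 5531  → 2.2316
row 2: Σ corner-gray over 14 cells = 5499  → 2.2187
Σ rows: total corner-gray = 18509  → 7.4680 mm³


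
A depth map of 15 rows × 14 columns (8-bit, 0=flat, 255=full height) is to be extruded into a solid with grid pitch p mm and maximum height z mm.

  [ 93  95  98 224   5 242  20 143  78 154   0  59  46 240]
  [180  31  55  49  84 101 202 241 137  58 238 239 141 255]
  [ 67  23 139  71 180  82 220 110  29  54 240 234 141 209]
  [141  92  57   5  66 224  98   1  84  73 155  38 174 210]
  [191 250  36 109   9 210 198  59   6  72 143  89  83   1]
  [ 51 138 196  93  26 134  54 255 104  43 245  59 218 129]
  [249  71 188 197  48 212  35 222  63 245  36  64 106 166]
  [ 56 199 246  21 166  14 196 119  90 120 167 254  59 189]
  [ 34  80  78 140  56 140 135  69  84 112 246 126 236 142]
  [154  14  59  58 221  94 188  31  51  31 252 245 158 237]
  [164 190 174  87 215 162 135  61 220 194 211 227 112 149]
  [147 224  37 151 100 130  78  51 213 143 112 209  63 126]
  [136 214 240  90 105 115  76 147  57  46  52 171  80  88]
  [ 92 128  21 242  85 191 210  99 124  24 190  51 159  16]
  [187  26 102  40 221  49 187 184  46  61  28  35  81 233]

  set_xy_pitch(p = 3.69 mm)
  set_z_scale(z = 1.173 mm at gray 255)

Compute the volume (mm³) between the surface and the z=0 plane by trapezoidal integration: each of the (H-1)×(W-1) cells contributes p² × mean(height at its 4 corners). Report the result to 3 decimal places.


height_mm = gray/255 × 1.173; cell vol = 3.69² × mean(4 corners)
unit = 3.69² × 1.173 / (4×255) = 0.0156585 mm³ per gray-sum
row 0: Σ corner-gray over 13 cells = 6248  → 97.8344
row 1: Σ corner-gray over 13 cells = 6909  → 108.1847
row 2: Σ corner-gray over 13 cells = 5807  → 90.9290
row 3: Σ corner-gray over 13 cells = 5205  → 81.5026
row 4: Σ corner-gray over 13 cells = 6030  → 94.4208
row 5: Σ corner-gray over 13 cells = 6699  → 104.8964
row 6: Σ corner-gray over 13 cells = 6936  → 108.6075
row 7: Σ corner-gray over 13 cells = 6727  → 105.3348
row 8: Σ corner-gray over 13 cells = 6375  → 99.8230
row 9: Σ corner-gray over 13 cells = 7484  → 117.1883
row 10: Σ corner-gray over 13 cells = 7584  → 118.7542
row 11: Σ corner-gray over 13 cells = 6305  → 98.7269
row 12: Σ corner-gray over 13 cells = 6166  → 96.5504
row 13: Σ corner-gray over 13 cells = 5696  → 89.1909
Σ rows: total corner-gray = 90171  → 1411.9440 mm³

1411.944


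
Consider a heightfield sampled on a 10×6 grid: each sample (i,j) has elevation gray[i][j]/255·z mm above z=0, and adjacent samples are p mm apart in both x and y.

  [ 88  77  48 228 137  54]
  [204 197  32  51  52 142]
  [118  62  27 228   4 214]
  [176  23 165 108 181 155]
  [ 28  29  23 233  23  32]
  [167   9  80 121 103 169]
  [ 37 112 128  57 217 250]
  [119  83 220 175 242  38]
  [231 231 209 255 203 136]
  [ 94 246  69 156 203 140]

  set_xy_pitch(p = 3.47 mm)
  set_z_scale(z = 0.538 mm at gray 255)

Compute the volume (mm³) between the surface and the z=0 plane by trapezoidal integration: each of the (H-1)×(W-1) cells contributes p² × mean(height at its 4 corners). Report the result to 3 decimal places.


height_mm = gray/255 × 0.538; cell vol = 3.47² × mean(4 corners)
unit = 3.47² × 0.538 / (4×255) = 0.00635098 mm³ per gray-sum
row 0: Σ corner-gray over 5 cells = 2132  → 13.5403
row 1: Σ corner-gray over 5 cells = 1984  → 12.6004
row 2: Σ corner-gray over 5 cells = 2259  → 14.3469
row 3: Σ corner-gray over 5 cells = 1961  → 12.4543
row 4: Σ corner-gray over 5 cells = 1638  → 10.4029
row 5: Σ corner-gray over 5 cells = 2277  → 14.4612
row 6: Σ corner-gray over 5 cells = 2912  → 18.4941
row 7: Σ corner-gray over 5 cells = 3760  → 23.8797
row 8: Σ corner-gray over 5 cells = 3745  → 23.7844
Σ rows: total corner-gray = 22668  → 143.9641 mm³

143.964


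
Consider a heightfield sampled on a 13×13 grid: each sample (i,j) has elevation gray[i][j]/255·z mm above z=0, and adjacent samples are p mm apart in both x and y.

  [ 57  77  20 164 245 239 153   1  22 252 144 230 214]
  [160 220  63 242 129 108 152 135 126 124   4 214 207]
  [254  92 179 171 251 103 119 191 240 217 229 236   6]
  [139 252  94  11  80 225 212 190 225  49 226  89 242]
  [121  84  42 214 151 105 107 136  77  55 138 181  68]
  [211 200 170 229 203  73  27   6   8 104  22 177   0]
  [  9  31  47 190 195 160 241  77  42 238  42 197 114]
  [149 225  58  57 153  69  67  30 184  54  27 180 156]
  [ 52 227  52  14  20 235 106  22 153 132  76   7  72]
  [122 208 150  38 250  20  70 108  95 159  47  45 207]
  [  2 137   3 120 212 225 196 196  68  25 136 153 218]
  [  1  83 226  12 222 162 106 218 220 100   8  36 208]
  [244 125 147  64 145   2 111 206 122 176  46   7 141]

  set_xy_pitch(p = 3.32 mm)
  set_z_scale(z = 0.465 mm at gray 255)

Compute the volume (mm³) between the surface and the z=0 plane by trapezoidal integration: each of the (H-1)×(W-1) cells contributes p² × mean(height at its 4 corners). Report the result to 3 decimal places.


height_mm = gray/255 × 0.465; cell vol = 3.32² × mean(4 corners)
unit = 3.32² × 0.465 / (4×255) = 0.00502492 mm³ per gray-sum
row 0: Σ corner-gray over 12 cells = 6766  → 33.9986
row 1: Σ corner-gray over 12 cells = 7717  → 38.7773
row 2: Σ corner-gray over 12 cells = 8003  → 40.2144
row 3: Σ corner-gray over 12 cells = 6456  → 32.4409
row 4: Σ corner-gray over 12 cells = 5418  → 27.2250
row 5: Σ corner-gray over 12 cells = 5692  → 28.6018
row 6: Σ corner-gray over 12 cells = 5556  → 27.9184
row 7: Σ corner-gray over 12 cells = 4725  → 23.7427
row 8: Σ corner-gray over 12 cells = 4921  → 24.7276
row 9: Σ corner-gray over 12 cells = 5871  → 29.5013
row 10: Σ corner-gray over 12 cells = 6157  → 30.9384
row 11: Σ corner-gray over 12 cells = 5682  → 28.5516
Σ rows: total corner-gray = 72964  → 366.6381 mm³

366.638


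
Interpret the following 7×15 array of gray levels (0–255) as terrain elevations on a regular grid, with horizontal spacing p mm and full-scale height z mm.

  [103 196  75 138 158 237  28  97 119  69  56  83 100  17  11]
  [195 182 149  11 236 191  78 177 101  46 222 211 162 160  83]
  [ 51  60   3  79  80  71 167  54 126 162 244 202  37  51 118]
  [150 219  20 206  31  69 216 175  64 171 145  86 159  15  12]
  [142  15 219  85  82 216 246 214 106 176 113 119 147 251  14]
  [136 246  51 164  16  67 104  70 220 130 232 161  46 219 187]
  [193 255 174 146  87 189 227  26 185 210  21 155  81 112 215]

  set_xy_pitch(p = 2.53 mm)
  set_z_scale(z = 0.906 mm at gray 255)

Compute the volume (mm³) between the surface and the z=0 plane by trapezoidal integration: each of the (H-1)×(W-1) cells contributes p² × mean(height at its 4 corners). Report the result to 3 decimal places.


246.705

height_mm = gray/255 × 0.906; cell vol = 2.53² × mean(4 corners)
unit = 2.53² × 0.906 / (4×255) = 0.00568551 mm³ per gray-sum
row 0: Σ corner-gray over 14 cells = 6990  → 39.7417
row 1: Σ corner-gray over 14 cells = 6971  → 39.6337
row 2: Σ corner-gray over 14 cells = 6155  → 34.9943
row 3: Σ corner-gray over 14 cells = 7448  → 42.3456
row 4: Σ corner-gray over 14 cells = 7909  → 44.9667
row 5: Σ corner-gray over 14 cells = 7919  → 45.0235
Σ rows: total corner-gray = 43392  → 246.7054 mm³


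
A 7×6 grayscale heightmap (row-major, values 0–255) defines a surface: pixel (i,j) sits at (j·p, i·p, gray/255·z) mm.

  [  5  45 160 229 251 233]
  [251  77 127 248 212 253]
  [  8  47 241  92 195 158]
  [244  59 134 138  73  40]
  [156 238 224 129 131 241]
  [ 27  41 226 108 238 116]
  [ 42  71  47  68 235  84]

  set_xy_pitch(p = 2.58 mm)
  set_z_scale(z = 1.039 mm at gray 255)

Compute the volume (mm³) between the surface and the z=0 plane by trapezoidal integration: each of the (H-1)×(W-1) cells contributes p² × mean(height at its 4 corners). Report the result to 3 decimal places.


118.494

height_mm = gray/255 × 1.039; cell vol = 2.58² × mean(4 corners)
unit = 2.58² × 1.039 / (4×255) = 0.00678039 mm³ per gray-sum
row 0: Σ corner-gray over 5 cells = 3440  → 23.3245
row 1: Σ corner-gray over 5 cells = 3148  → 21.3447
row 2: Σ corner-gray over 5 cells = 2408  → 16.3272
row 3: Σ corner-gray over 5 cells = 2933  → 19.8869
row 4: Σ corner-gray over 5 cells = 3210  → 21.7651
row 5: Σ corner-gray over 5 cells = 2337  → 15.8458
Σ rows: total corner-gray = 17476  → 118.4941 mm³


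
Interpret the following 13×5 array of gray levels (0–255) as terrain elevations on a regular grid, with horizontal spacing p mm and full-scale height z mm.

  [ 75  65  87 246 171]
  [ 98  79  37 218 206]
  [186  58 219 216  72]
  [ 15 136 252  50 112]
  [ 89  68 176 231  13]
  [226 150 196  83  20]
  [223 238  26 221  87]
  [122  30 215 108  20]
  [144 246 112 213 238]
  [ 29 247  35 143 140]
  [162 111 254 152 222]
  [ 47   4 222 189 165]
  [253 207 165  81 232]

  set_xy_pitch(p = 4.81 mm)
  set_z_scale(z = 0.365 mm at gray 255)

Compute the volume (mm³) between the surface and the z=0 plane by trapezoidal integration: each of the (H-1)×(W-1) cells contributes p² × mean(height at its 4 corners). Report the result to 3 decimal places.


227.220

height_mm = gray/255 × 0.365; cell vol = 4.81² × mean(4 corners)
unit = 4.81² × 0.365 / (4×255) = 0.00827909 mm³ per gray-sum
row 0: Σ corner-gray over 4 cells = 2014  → 16.6741
row 1: Σ corner-gray over 4 cells = 2216  → 18.3465
row 2: Σ corner-gray over 4 cells = 2247  → 18.6031
row 3: Σ corner-gray over 4 cells = 2055  → 17.0135
row 4: Σ corner-gray over 4 cells = 2156  → 17.8497
row 5: Σ corner-gray over 4 cells = 2384  → 19.7374
row 6: Σ corner-gray over 4 cells = 2128  → 17.6179
row 7: Σ corner-gray over 4 cells = 2372  → 19.6380
row 8: Σ corner-gray over 4 cells = 2543  → 21.0537
row 9: Σ corner-gray over 4 cells = 2437  → 20.1762
row 10: Σ corner-gray over 4 cells = 2460  → 20.3666
row 11: Σ corner-gray over 4 cells = 2433  → 20.1430
Σ rows: total corner-gray = 27445  → 227.2198 mm³


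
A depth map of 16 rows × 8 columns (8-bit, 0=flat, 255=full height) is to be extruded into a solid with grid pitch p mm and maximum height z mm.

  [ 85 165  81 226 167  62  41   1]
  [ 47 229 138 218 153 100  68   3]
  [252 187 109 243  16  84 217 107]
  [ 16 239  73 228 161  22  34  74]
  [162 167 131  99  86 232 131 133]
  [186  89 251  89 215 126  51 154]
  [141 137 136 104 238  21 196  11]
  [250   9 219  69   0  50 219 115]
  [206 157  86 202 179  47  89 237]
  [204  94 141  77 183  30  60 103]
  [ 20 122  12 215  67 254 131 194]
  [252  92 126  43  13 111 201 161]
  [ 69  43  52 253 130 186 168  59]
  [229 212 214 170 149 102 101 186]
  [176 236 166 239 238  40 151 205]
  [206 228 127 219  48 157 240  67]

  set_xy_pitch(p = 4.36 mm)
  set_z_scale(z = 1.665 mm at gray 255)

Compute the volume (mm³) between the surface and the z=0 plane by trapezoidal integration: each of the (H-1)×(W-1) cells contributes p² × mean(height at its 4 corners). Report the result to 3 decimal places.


1751.634

height_mm = gray/255 × 1.665; cell vol = 4.36² × mean(4 corners)
unit = 4.36² × 1.665 / (4×255) = 0.0310304 mm³ per gray-sum
row 0: Σ corner-gray over 7 cells = 3432  → 106.4963
row 1: Σ corner-gray over 7 cells = 3933  → 122.0425
row 2: Σ corner-gray over 7 cells = 3675  → 114.0366
row 3: Σ corner-gray over 7 cells = 3591  → 111.4301
row 4: Σ corner-gray over 7 cells = 3969  → 123.1596
row 5: Σ corner-gray over 7 cells = 3798  → 117.8534
row 6: Σ corner-gray over 7 cells = 3313  → 102.8036
row 7: Σ corner-gray over 7 cells = 3460  → 107.3651
row 8: Σ corner-gray over 7 cells = 3440  → 106.7445
row 9: Σ corner-gray over 7 cells = 3293  → 102.1830
row 10: Σ corner-gray over 7 cells = 3401  → 105.5343
row 11: Σ corner-gray over 7 cells = 3377  → 104.7896
row 12: Σ corner-gray over 7 cells = 4103  → 127.3176
row 13: Σ corner-gray over 7 cells = 4832  → 149.9388
row 14: Σ corner-gray over 7 cells = 4832  → 149.9388
Σ rows: total corner-gray = 56449  → 1751.6337 mm³
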